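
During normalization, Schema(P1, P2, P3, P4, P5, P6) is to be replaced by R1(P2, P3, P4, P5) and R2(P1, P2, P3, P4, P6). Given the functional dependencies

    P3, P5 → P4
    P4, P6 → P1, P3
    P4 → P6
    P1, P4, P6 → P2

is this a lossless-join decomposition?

Common attributes: R1 ∩ R2 = {P2, P3, P4}.
Closure of {P2, P3, P4}: P4 → P6 applies, adding P6; P4, P6 → P1, P3 applies, adding P1. So (P2, P3, P4)⁺ = {P1, P2, P3, P4, P6}.
This closure contains every attribute of R2, so R1 ∩ R2 → R2. The join is lossless.

Yes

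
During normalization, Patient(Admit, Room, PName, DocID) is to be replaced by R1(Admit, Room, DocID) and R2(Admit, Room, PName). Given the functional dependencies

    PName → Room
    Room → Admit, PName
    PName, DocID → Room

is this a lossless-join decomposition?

Yes

Common attributes: R1 ∩ R2 = {Admit, Room}.
Closure of {Admit, Room}: Room → Admit, PName applies, adding PName. So (Admit, Room)⁺ = {Admit, Room, PName}.
This closure contains every attribute of R2, so R1 ∩ R2 → R2. The join is lossless.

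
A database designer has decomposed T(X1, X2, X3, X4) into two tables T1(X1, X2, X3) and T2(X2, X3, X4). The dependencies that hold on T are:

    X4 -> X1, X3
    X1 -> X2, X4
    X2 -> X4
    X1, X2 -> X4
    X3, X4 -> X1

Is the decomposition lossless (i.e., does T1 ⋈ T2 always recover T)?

Yes

Common attributes: T1 ∩ T2 = {X2, X3}.
Closure of {X2, X3}: X2 → X4 applies, adding X4; X3, X4 → X1 applies, adding X1. So (X2, X3)⁺ = {X1, X2, X3, X4}.
This closure contains every attribute of T1, so T1 ∩ T2 → T1. The join is lossless.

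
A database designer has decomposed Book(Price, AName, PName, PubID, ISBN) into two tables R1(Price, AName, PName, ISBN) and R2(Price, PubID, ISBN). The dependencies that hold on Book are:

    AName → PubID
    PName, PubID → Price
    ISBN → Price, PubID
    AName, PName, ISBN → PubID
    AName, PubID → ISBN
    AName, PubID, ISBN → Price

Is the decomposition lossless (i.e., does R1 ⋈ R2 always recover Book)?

Common attributes: R1 ∩ R2 = {Price, ISBN}.
Closure of {Price, ISBN}: ISBN → Price, PubID applies, adding PubID. So (Price, ISBN)⁺ = {Price, PubID, ISBN}.
This closure contains every attribute of R2, so R1 ∩ R2 → R2. The join is lossless.

Yes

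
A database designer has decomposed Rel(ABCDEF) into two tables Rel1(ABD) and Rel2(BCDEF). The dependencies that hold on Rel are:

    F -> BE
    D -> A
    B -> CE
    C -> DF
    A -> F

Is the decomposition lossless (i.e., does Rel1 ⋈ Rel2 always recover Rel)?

Common attributes: Rel1 ∩ Rel2 = {BD}.
Closure of {BD}: D → A applies, adding A; B → CE applies, adding CE; C → DF applies, adding F. So (BD)⁺ = {ABCDEF}.
This closure contains every attribute of Rel1, so Rel1 ∩ Rel2 → Rel1. The join is lossless.

Yes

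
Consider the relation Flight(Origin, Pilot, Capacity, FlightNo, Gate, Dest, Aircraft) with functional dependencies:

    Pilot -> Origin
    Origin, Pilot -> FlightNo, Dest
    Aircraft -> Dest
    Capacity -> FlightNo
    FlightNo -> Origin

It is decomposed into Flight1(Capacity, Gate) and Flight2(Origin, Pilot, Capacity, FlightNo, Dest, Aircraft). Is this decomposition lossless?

Common attributes: Flight1 ∩ Flight2 = {Capacity}.
Closure of {Capacity}: Capacity → FlightNo applies, adding FlightNo; FlightNo → Origin applies, adding Origin. So (Capacity)⁺ = {Origin, Capacity, FlightNo}.
The closure contains neither all of Flight1 = {Capacity, Gate} nor all of Flight2 = {Origin, Pilot, Capacity, FlightNo, Dest, Aircraft}, so the common attributes are not a superkey of either fragment. The join is lossy.

No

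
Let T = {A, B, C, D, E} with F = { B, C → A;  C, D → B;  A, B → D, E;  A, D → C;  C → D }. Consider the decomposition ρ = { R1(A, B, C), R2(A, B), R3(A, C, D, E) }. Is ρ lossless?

Chase test. Columns are A, B, C, D, E; row i has aⱼ where attribute j ∈ Ri, else bᵢⱼ.
Initial tableau (one row per fragment):
  row 1: a1 a2 a3 b14 b15
  row 2: a1 a2 b23 b24 b25
  row 3: a1 b32 a3 a4 a5
Rows 1 and 2 agree on A, B; apply A, B→D, E and equate their D, E entries.
Rows 1 and 2 agree on A, D; apply A, D→C and equate their C entries.
Rows 1 and 3 agree on C; apply C→D and equate their D entries.
Rows 1 and 3 agree on C, D; apply C, D→B and equate their B entries.
Rows 1 and 3 agree on A, B; apply A, B→D, E and equate their D, E entries.
Row 1 is now all distinguished symbols — the join is lossless.

Yes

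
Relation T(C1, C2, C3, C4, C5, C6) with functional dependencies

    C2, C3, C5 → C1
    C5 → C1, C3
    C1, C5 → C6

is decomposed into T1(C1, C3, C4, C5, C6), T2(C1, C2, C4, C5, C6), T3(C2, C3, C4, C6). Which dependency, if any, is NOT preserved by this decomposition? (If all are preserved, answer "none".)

C2, C3, C5 → C1: restricted closure across fragments reaches C1.
C5 → C1, C3 lies within T1.
C1, C5 → C6 lies within T1.
Every dependency is enforceable on the fragments, so the decomposition is dependency-preserving.

none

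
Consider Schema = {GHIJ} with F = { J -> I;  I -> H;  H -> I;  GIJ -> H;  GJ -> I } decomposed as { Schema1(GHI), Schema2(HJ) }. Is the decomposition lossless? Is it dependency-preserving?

Lossless test: (H)⁺ = {HI}, which is a superkey of neither fragment — lossy.
Dependency preservation: J → I; GIJ → H; GJ → I are not contained in any single fragment, but the restricted closure of each left-hand side across the fragments still reaches the right-hand side; the remaining FDs each lie inside some fragment. All dependencies are preserved.

lossy but dependency-preserving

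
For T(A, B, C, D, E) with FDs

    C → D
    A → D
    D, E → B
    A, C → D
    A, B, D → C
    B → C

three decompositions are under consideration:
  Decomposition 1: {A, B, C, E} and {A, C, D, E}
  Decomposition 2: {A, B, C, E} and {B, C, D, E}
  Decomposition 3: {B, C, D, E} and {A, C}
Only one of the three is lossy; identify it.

Decomposition 3

Decomposition 1: common = {A, C, E}, closure = {A, B, C, D, E} → lossless.
Decomposition 2: common = {B, C, E}, closure = {B, C, D, E} → lossless.
Decomposition 3: common = {C}, closure = {C, D} → lossy.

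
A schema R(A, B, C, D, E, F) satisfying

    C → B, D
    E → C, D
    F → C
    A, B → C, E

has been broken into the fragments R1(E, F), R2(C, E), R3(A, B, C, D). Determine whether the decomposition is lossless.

Chase test. Columns are A, B, C, D, E, F; row i has aⱼ where attribute j ∈ Ri, else bᵢⱼ.
Initial tableau (one row per fragment):
  row 1: b11 b12 b13 b14 a5 a6
  row 2: b21 b22 a3 b24 a5 b26
  row 3: a1 a2 a3 a4 b35 b36
Rows 2 and 3 agree on C; apply C→B, D and equate their B, D entries.
Rows 1 and 2 agree on E; apply E→C, D and equate their C, D entries.
Rows 1 and 2 agree on C; apply C→B, D and equate their B, D entries.
No row becomes fully distinguished — the join is lossy.

No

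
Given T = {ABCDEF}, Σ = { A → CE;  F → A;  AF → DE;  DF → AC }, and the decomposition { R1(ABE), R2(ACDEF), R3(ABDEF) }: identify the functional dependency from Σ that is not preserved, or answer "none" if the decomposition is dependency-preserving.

none

A → CE lies within R2.
F → A lies within R2.
AF → DE lies within R2.
DF → AC lies within R2.
Every dependency is enforceable on the fragments, so the decomposition is dependency-preserving.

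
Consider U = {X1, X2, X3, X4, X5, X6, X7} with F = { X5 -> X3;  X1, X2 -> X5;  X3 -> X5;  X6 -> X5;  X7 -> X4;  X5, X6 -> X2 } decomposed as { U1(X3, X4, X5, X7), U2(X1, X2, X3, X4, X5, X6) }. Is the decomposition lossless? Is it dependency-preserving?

Lossless test: (X3, X4, X5)⁺ = {X3, X4, X5}, which is a superkey of neither fragment — lossy.
Dependency preservation: every FD's attributes lie within a single fragment, so each can be enforced locally — preserved.

lossy but dependency-preserving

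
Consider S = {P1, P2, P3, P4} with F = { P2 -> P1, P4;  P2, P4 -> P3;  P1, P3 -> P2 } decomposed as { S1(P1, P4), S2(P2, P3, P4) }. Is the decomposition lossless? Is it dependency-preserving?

Lossless test: (P4)⁺ = {P4}, which is a superkey of neither fragment — lossy.
Dependency preservation: the restricted closure of {P2} across the fragments never reaches {P1, P4}, so P2 → P1, P4 cannot be enforced without a join — not preserved.

lossy and not dependency-preserving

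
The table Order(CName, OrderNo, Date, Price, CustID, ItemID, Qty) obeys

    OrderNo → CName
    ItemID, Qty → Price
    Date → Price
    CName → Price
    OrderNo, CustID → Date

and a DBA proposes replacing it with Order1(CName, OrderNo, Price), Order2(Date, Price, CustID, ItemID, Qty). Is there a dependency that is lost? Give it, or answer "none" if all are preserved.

OrderNo, CustID → Date

Check OrderNo, CustID → Date: no single fragment contains all of {OrderNo, Date, CustID}, and the restricted closure of {OrderNo, CustID} across the fragments never reaches {Date}.
OrderNo → CName is preserved.
ItemID, Qty → Price is preserved.
Date → Price is preserved.
CName → Price is preserved.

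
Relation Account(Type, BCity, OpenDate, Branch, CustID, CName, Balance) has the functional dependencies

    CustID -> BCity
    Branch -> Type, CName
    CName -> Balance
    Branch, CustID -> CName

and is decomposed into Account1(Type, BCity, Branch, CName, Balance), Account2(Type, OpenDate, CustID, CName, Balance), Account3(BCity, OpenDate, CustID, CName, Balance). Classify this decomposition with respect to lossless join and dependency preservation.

Lossless test (chase): Rows 2 and 3 agree on CustID; apply CustID→BCity and equate their BCity entries. No row becomes fully distinguished — the join is lossy.
Dependency preservation: Branch, CustID → CName is not contained in any single fragment, but the restricted closure of its left-hand side across the fragments still reaches the right-hand side; the remaining FDs each lie inside some fragment. All dependencies are preserved.

lossy but dependency-preserving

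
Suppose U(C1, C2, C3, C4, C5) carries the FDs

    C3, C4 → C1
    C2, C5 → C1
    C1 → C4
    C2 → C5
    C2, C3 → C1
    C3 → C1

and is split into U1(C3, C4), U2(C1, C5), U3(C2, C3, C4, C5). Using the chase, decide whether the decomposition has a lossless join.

Chase test. Columns are C1, C2, C3, C4, C5; row i has aⱼ where attribute j ∈ Ui, else bᵢⱼ.
Initial tableau (one row per fragment):
  row 1: b11 b12 a3 a4 b15
  row 2: a1 b22 b23 b24 a5
  row 3: b31 a2 a3 a4 a5
Rows 1 and 3 agree on C3, C4; apply C3, C4→C1 and equate their C1 entries.
No row becomes fully distinguished — the join is lossy.

No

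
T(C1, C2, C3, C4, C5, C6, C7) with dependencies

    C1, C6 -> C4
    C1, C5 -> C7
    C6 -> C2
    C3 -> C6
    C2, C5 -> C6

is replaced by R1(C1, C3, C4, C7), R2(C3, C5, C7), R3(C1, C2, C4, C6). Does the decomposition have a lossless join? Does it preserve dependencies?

lossy and not dependency-preserving

Lossless test (chase): Rows 1 and 2 agree on C3; apply C3→C6 and equate their C6 entries. Rows 1 and 2 agree on C6; apply C6→C2 and equate their C2 entries. No row becomes fully distinguished — the join is lossy.
Dependency preservation: the restricted closure of {C1, C5} across the fragments never reaches {C7}, so C1, C5 → C7 cannot be enforced without a join — not preserved.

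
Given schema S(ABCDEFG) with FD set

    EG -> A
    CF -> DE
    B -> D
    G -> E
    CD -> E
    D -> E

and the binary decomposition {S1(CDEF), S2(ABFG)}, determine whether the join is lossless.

No

Common attributes: S1 ∩ S2 = {F}.
No dependency enlarges {F}, so (F)⁺ = {F}.
The closure contains neither all of S1 = {CDEF} nor all of S2 = {ABFG}, so the common attributes are not a superkey of either fragment. The join is lossy.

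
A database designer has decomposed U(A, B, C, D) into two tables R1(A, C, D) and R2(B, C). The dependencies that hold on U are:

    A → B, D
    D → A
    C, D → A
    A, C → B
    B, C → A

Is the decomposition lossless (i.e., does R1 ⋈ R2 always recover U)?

No

Common attributes: R1 ∩ R2 = {C}.
No dependency enlarges {C}, so (C)⁺ = {C}.
The closure contains neither all of R1 = {A, C, D} nor all of R2 = {B, C}, so the common attributes are not a superkey of either fragment. The join is lossy.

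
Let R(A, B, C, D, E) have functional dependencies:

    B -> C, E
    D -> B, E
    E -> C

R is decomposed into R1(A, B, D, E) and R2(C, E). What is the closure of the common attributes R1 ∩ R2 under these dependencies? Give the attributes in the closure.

R1 ∩ R2 = {E}.
E → C applies, adding C
Closure: {C, E}.

C, E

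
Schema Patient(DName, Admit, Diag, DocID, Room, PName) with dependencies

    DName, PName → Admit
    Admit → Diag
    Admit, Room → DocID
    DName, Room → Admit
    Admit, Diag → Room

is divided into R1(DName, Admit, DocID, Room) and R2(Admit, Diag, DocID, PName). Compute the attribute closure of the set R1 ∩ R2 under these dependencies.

R1 ∩ R2 = {Admit, DocID}.
Admit → Diag applies, adding Diag
Admit, Diag → Room applies, adding Room
Closure: {Admit, Diag, DocID, Room}.

Admit, Diag, DocID, Room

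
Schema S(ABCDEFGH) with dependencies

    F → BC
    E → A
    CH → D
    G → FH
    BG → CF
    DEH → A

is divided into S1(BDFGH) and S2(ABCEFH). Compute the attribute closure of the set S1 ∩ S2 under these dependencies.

S1 ∩ S2 = {BFH}.
F → BC applies, adding C
CH → D applies, adding D
Closure: {BCDFH}.

BCDFH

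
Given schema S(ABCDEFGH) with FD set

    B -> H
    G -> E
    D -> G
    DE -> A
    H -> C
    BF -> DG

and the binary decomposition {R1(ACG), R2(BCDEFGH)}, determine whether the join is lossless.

No

Common attributes: R1 ∩ R2 = {CG}.
Closure of {CG}: G → E applies, adding E. So (CG)⁺ = {CEG}.
The closure contains neither all of R1 = {ACG} nor all of R2 = {BCDEFGH}, so the common attributes are not a superkey of either fragment. The join is lossy.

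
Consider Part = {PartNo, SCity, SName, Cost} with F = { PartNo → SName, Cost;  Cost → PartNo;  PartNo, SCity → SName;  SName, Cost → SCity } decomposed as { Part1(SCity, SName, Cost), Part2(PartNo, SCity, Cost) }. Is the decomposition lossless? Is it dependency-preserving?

Lossless test: (SCity, Cost)⁺ = {PartNo, SCity, SName, Cost}, which contains all of one fragment — lossless.
Dependency preservation: PartNo → SName, Cost; PartNo, SCity → SName are not contained in any single fragment, but the restricted closure of each left-hand side across the fragments still reaches the right-hand side; the remaining FDs each lie inside some fragment. All dependencies are preserved.

lossless and dependency-preserving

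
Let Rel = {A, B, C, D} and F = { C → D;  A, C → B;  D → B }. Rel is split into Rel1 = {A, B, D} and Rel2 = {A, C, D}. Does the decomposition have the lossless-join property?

Yes

Common attributes: Rel1 ∩ Rel2 = {A, D}.
Closure of {A, D}: D → B applies, adding B. So (A, D)⁺ = {A, B, D}.
This closure contains every attribute of Rel1, so Rel1 ∩ Rel2 → Rel1. The join is lossless.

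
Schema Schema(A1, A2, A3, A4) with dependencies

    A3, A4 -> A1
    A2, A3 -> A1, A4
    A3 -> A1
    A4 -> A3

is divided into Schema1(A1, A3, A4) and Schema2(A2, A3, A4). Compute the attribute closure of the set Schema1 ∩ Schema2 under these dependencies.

A1, A3, A4

Schema1 ∩ Schema2 = {A3, A4}.
A3, A4 → A1 applies, adding A1
Closure: {A1, A3, A4}.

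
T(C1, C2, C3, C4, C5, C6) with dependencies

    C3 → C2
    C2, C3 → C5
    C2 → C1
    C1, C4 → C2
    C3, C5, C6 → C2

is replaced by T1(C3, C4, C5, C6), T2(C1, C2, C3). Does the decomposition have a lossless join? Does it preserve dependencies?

lossless but not dependency-preserving

Lossless test: (C3)⁺ = {C1, C2, C3, C5}, which contains all of one fragment — lossless.
Dependency preservation: the restricted closure of {C1, C4} across the fragments never reaches {C2}, so C1, C4 → C2 cannot be enforced without a join — not preserved.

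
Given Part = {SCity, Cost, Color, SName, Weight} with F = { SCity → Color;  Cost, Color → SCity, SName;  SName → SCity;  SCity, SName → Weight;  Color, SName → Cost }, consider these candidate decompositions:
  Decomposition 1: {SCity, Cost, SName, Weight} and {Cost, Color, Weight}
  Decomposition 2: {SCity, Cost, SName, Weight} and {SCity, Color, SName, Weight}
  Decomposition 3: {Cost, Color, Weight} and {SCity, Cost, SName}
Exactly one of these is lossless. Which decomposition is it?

Decomposition 1: common = {Cost, Weight}, closure = {Cost, Weight} → lossy.
Decomposition 2: common = {SCity, SName, Weight}, closure = {SCity, Cost, Color, SName, Weight} → lossless.
Decomposition 3: common = {Cost}, closure = {Cost} → lossy.

Decomposition 2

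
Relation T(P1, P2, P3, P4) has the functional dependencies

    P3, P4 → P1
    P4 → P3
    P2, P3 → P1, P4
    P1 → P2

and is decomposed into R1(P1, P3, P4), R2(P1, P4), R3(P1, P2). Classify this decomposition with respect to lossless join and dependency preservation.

Lossless test (chase): Rows 1 and 2 agree on P4; apply P4→P3 and equate their P3 entries. Rows 1 and 2 agree on P1; apply P1→P2 and equate their P2 entries. Rows 1 and 3 agree on P1; apply P1→P2 and equate their P2 entries. Row 1 is now all distinguished symbols — the join is lossless.
Dependency preservation: the restricted closure of {P2, P3} across the fragments never reaches {P1, P4}, so P2, P3 → P1, P4 cannot be enforced without a join — not preserved.

lossless but not dependency-preserving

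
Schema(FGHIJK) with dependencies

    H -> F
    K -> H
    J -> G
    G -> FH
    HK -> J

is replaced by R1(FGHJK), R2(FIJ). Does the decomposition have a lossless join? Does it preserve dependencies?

Lossless test: (FJ)⁺ = {FGHJ}, which is a superkey of neither fragment — lossy.
Dependency preservation: every FD's attributes lie within a single fragment, so each can be enforced locally — preserved.

lossy but dependency-preserving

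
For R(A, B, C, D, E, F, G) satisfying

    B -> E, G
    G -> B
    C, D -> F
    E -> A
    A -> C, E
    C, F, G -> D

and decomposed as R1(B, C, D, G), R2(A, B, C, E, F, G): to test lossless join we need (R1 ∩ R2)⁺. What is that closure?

A, B, C, E, G

R1 ∩ R2 = {B, C, G}.
B → E, G applies, adding E
E → A applies, adding A
Closure: {A, B, C, E, G}.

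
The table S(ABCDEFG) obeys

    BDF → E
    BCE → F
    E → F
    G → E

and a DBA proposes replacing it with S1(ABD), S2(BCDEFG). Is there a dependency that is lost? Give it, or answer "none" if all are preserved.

none

BDF → E lies within S2.
BCE → F lies within S2.
E → F lies within S2.
G → E lies within S2.
Every dependency is enforceable on the fragments, so the decomposition is dependency-preserving.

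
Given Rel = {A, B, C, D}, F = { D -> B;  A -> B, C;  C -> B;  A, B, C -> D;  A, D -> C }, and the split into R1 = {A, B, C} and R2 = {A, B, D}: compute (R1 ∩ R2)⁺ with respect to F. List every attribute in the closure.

A, B, C, D

R1 ∩ R2 = {A, B}.
A → B, C applies, adding C
A, B, C → D applies, adding D
Closure: {A, B, C, D}.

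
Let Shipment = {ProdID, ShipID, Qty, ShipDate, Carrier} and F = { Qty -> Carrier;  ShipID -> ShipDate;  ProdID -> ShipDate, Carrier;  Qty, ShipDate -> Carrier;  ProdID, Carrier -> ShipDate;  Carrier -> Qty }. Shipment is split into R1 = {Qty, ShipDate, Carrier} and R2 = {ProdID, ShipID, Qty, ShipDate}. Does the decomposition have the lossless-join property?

Common attributes: R1 ∩ R2 = {Qty, ShipDate}.
Closure of {Qty, ShipDate}: Qty → Carrier applies, adding Carrier. So (Qty, ShipDate)⁺ = {Qty, ShipDate, Carrier}.
This closure contains every attribute of R1, so R1 ∩ R2 → R1. The join is lossless.

Yes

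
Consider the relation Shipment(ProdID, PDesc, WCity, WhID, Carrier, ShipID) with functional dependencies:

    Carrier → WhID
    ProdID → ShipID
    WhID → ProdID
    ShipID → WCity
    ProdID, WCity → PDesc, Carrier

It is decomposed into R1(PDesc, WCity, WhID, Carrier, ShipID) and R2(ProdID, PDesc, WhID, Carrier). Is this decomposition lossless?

Yes

Common attributes: R1 ∩ R2 = {PDesc, WhID, Carrier}.
Closure of {PDesc, WhID, Carrier}: WhID → ProdID applies, adding ProdID; ProdID → ShipID applies, adding ShipID; ShipID → WCity applies, adding WCity. So (PDesc, WhID, Carrier)⁺ = {ProdID, PDesc, WCity, WhID, Carrier, ShipID}.
This closure contains every attribute of R1, so R1 ∩ R2 → R1. The join is lossless.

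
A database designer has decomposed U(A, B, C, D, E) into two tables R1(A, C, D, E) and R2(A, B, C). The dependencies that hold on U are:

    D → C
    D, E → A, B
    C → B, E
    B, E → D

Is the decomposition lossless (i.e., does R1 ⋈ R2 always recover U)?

Common attributes: R1 ∩ R2 = {A, C}.
Closure of {A, C}: C → B, E applies, adding B, E; B, E → D applies, adding D. So (A, C)⁺ = {A, B, C, D, E}.
This closure contains every attribute of R1, so R1 ∩ R2 → R1. The join is lossless.

Yes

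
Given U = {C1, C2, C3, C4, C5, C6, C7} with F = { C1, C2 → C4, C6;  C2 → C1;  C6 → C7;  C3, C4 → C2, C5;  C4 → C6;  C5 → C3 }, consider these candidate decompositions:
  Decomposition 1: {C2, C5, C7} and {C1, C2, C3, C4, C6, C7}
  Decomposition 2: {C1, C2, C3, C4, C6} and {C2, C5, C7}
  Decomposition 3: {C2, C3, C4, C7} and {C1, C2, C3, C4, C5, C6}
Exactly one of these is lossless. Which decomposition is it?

Decomposition 3

Decomposition 1: common = {C2, C7}, closure = {C1, C2, C4, C6, C7} → lossy.
Decomposition 2: common = {C2}, closure = {C1, C2, C4, C6, C7} → lossy.
Decomposition 3: common = {C2, C3, C4}, closure = {C1, C2, C3, C4, C5, C6, C7} → lossless.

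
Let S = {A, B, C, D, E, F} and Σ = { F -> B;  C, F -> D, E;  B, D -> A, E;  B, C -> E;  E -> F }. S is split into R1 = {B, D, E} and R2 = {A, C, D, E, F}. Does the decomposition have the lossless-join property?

Yes

Common attributes: R1 ∩ R2 = {D, E}.
Closure of {D, E}: E → F applies, adding F; F → B applies, adding B; B, D → A, E applies, adding A. So (D, E)⁺ = {A, B, D, E, F}.
This closure contains every attribute of R1, so R1 ∩ R2 → R1. The join is lossless.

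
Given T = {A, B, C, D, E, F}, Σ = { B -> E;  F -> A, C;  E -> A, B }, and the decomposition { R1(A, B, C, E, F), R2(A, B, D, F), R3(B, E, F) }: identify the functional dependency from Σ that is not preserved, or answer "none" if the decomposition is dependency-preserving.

none

B → E lies within R1.
F → A, C lies within R1.
E → A, B lies within R1.
Every dependency is enforceable on the fragments, so the decomposition is dependency-preserving.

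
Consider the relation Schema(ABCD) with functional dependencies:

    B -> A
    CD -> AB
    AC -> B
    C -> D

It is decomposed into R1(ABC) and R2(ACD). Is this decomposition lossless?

Yes

Common attributes: R1 ∩ R2 = {AC}.
Closure of {AC}: AC → B applies, adding B; C → D applies, adding D. So (AC)⁺ = {ABCD}.
This closure contains every attribute of R1, so R1 ∩ R2 → R1. The join is lossless.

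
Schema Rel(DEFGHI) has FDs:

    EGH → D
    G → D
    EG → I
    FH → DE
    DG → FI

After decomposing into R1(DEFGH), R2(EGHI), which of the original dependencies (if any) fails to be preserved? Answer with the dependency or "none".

EGH → D lies within R1.
G → D lies within R1.
EG → I lies within R2.
FH → DE lies within R1.
DG → FI: restricted closure across fragments reaches FI.
Every dependency is enforceable on the fragments, so the decomposition is dependency-preserving.

none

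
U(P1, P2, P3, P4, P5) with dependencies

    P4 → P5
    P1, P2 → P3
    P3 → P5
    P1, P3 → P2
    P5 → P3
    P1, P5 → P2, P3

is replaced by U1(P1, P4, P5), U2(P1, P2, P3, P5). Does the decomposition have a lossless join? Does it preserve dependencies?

Lossless test: (P1, P5)⁺ = {P1, P2, P3, P5}, which contains all of one fragment — lossless.
Dependency preservation: every FD's attributes lie within a single fragment, so each can be enforced locally — preserved.

lossless and dependency-preserving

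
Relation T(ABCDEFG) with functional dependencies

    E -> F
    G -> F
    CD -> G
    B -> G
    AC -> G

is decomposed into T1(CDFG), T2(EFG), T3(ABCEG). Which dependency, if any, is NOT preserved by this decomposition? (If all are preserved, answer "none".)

none

E → F lies within T2.
G → F lies within T1.
CD → G lies within T1.
B → G lies within T3.
AC → G lies within T3.
Every dependency is enforceable on the fragments, so the decomposition is dependency-preserving.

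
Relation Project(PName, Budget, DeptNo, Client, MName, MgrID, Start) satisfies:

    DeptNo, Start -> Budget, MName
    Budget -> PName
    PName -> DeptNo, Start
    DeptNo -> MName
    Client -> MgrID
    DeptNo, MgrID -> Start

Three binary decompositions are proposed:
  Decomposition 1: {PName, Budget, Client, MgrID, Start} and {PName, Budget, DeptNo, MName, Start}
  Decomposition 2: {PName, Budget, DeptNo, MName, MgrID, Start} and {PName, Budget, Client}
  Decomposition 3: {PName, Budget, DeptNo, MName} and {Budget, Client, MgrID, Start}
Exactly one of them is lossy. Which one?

Decomposition 2

Decomposition 1: common = {PName, Budget, Start}, closure = {PName, Budget, DeptNo, MName, Start} → lossless.
Decomposition 2: common = {PName, Budget}, closure = {PName, Budget, DeptNo, MName, Start} → lossy.
Decomposition 3: common = {Budget}, closure = {PName, Budget, DeptNo, MName, Start} → lossless.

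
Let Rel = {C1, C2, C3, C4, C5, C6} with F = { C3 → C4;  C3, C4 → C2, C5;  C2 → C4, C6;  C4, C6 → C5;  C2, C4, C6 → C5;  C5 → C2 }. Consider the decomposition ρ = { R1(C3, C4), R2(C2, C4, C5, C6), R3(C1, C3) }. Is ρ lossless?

No

Chase test. Columns are C1, C2, C3, C4, C5, C6; row i has aⱼ where attribute j ∈ Ri, else bᵢⱼ.
Initial tableau (one row per fragment):
  row 1: b11 b12 a3 a4 b15 b16
  row 2: b21 a2 b23 a4 a5 a6
  row 3: a1 b32 a3 b34 b35 b36
Rows 1 and 3 agree on C3; apply C3→C4 and equate their C4 entries.
Rows 1 and 3 agree on C3, C4; apply C3, C4→C2, C5 and equate their C2, C5 entries.
Rows 1 and 3 agree on C2; apply C2→C4, C6 and equate their C4, C6 entries.
No row becomes fully distinguished — the join is lossy.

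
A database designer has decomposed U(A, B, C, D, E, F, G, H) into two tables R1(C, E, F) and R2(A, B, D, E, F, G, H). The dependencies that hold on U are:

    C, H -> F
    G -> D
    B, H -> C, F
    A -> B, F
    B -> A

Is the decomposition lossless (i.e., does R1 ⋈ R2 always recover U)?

Common attributes: R1 ∩ R2 = {E, F}.
No dependency enlarges {E, F}, so (E, F)⁺ = {E, F}.
The closure contains neither all of R1 = {C, E, F} nor all of R2 = {A, B, D, E, F, G, H}, so the common attributes are not a superkey of either fragment. The join is lossy.

No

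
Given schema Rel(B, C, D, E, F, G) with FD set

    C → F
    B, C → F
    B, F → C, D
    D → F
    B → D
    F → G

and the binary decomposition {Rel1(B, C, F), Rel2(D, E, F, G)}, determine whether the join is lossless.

Common attributes: Rel1 ∩ Rel2 = {F}.
Closure of {F}: F → G applies, adding G. So (F)⁺ = {F, G}.
The closure contains neither all of Rel1 = {B, C, F} nor all of Rel2 = {D, E, F, G}, so the common attributes are not a superkey of either fragment. The join is lossy.

No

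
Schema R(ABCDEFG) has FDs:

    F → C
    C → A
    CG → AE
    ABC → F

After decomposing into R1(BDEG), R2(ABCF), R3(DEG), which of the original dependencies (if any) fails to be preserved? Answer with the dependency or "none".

CG → AE

Check CG → AE: no single fragment contains all of {ACEG}, and the restricted closure of {CG} across the fragments never reaches {AE}.
F → C is preserved.
C → A is preserved.
ABC → F is preserved.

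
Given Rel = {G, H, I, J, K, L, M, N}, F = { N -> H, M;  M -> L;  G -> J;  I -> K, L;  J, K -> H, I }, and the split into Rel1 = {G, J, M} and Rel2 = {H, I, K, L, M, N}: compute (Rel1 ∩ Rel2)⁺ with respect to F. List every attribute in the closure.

Rel1 ∩ Rel2 = {M}.
M → L applies, adding L
Closure: {L, M}.

L, M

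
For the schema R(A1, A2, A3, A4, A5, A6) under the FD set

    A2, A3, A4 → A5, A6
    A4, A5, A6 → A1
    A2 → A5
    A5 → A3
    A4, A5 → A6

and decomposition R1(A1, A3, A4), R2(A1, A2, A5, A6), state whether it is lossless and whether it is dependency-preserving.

Lossless test: (A1)⁺ = {A1}, which is a superkey of neither fragment — lossy.
Dependency preservation: the restricted closure of {A2, A3, A4} across the fragments never reaches {A5, A6}, so A2, A3, A4 → A5, A6 cannot be enforced without a join — not preserved.

lossy and not dependency-preserving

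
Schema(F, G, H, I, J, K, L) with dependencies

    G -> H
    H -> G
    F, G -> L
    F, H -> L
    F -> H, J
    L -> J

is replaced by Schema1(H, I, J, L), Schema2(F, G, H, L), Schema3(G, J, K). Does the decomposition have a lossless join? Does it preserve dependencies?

Lossless test (chase): Rows 2 and 3 agree on G; apply G→H and equate their H entries. Rows 1 and 2 agree on H; apply H→G and equate their G entries. Rows 1 and 2 agree on L; apply L→J and equate their J entries. No row becomes fully distinguished — the join is lossy.
Dependency preservation: F → H, J is not contained in any single fragment, but the restricted closure of its left-hand side across the fragments still reaches the right-hand side; the remaining FDs each lie inside some fragment. All dependencies are preserved.

lossy but dependency-preserving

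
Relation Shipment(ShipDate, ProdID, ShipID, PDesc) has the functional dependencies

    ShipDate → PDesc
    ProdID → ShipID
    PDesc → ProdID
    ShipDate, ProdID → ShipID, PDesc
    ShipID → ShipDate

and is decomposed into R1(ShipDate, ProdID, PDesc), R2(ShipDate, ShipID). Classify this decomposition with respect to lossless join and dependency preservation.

lossless and dependency-preserving

Lossless test: (ShipDate)⁺ = {ShipDate, ProdID, ShipID, PDesc}, which contains all of one fragment — lossless.
Dependency preservation: ProdID → ShipID; ShipDate, ProdID → ShipID, PDesc are not contained in any single fragment, but the restricted closure of each left-hand side across the fragments still reaches the right-hand side; the remaining FDs each lie inside some fragment. All dependencies are preserved.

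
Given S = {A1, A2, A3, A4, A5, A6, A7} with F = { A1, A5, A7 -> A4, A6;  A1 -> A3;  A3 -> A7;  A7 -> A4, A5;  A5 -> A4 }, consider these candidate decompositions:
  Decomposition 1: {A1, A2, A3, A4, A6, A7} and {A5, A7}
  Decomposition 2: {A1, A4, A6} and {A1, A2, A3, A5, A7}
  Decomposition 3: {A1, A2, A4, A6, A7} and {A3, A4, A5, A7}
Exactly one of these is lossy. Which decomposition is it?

Decomposition 3

Decomposition 1: common = {A7}, closure = {A4, A5, A7} → lossless.
Decomposition 2: common = {A1}, closure = {A1, A3, A4, A5, A6, A7} → lossless.
Decomposition 3: common = {A4, A7}, closure = {A4, A5, A7} → lossy.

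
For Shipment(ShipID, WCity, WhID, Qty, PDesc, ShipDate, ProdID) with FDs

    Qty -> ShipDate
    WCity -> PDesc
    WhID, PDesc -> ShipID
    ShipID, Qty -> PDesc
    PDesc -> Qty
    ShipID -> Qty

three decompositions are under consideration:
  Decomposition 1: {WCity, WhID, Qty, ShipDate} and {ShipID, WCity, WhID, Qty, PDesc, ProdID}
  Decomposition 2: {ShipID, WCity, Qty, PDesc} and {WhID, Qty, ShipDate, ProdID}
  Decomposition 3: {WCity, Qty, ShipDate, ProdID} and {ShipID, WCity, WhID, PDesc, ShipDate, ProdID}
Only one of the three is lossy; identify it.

Decomposition 1: common = {WCity, WhID, Qty}, closure = {ShipID, WCity, WhID, Qty, PDesc, ShipDate} → lossless.
Decomposition 2: common = {Qty}, closure = {Qty, ShipDate} → lossy.
Decomposition 3: common = {WCity, ShipDate, ProdID}, closure = {WCity, Qty, PDesc, ShipDate, ProdID} → lossless.

Decomposition 2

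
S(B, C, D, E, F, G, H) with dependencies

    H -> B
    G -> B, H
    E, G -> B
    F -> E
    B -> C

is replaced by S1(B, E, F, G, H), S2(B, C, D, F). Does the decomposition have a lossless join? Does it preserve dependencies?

Lossless test: (B, F)⁺ = {B, C, E, F}, which is a superkey of neither fragment — lossy.
Dependency preservation: every FD's attributes lie within a single fragment, so each can be enforced locally — preserved.

lossy but dependency-preserving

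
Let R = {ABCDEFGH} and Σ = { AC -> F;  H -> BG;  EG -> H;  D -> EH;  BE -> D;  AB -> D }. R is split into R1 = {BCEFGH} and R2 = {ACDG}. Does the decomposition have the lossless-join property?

Common attributes: R1 ∩ R2 = {CG}.
No dependency enlarges {CG}, so (CG)⁺ = {CG}.
The closure contains neither all of R1 = {BCEFGH} nor all of R2 = {ACDG}, so the common attributes are not a superkey of either fragment. The join is lossy.

No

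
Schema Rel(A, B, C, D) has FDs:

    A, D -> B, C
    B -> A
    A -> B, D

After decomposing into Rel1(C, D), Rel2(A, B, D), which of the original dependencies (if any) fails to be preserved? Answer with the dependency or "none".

A, D -> B, C

Check A, D → B, C: no single fragment contains all of {A, B, C, D}, and the restricted closure of {A, D} across the fragments never reaches {B, C}.
B → A is preserved.
A → B, D is preserved.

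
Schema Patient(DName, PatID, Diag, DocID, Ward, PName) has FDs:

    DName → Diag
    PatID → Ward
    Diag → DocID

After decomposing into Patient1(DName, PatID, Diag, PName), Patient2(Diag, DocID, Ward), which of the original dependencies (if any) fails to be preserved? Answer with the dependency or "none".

PatID → Ward

Check PatID → Ward: no single fragment contains all of {PatID, Ward}, and the restricted closure of {PatID} across the fragments never reaches {Ward}.
DName → Diag is preserved.
Diag → DocID is preserved.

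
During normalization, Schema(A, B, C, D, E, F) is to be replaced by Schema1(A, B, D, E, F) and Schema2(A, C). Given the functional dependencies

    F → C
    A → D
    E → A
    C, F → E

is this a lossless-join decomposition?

Common attributes: Schema1 ∩ Schema2 = {A}.
Closure of {A}: A → D applies, adding D. So (A)⁺ = {A, D}.
The closure contains neither all of Schema1 = {A, B, D, E, F} nor all of Schema2 = {A, C}, so the common attributes are not a superkey of either fragment. The join is lossy.

No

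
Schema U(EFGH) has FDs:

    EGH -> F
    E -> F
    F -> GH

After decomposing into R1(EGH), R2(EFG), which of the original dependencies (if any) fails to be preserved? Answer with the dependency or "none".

Check F → GH: no single fragment contains all of {FGH}, and the restricted closure of {F} across the fragments never reaches {GH}.
EGH → F is preserved.
E → F is preserved.

F -> GH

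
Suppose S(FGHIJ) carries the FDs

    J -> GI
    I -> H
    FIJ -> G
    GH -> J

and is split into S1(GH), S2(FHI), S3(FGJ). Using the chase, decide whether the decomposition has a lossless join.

No

Chase test. Columns are FGHIJ; row i has aⱼ where attribute j ∈ Si, else bᵢⱼ.
Initial tableau (one row per fragment):
  row 1: b11 a2 a3 b14 b15
  row 2: a1 b22 a3 a4 b25
  row 3: a1 a2 b33 b34 a5
No row becomes fully distinguished — the join is lossy.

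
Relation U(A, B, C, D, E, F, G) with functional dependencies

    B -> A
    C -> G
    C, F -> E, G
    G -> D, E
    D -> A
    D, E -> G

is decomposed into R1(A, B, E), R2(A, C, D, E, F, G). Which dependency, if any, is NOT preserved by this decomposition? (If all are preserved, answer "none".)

B → A lies within R1.
C → G lies within R2.
C, F → E, G lies within R2.
G → D, E lies within R2.
D → A lies within R2.
D, E → G lies within R2.
Every dependency is enforceable on the fragments, so the decomposition is dependency-preserving.

none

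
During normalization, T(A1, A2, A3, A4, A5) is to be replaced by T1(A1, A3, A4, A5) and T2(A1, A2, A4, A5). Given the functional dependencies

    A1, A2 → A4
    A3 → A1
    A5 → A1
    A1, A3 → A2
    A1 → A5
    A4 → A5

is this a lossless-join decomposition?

Common attributes: T1 ∩ T2 = {A1, A4, A5}.
No dependency enlarges {A1, A4, A5}, so (A1, A4, A5)⁺ = {A1, A4, A5}.
The closure contains neither all of T1 = {A1, A3, A4, A5} nor all of T2 = {A1, A2, A4, A5}, so the common attributes are not a superkey of either fragment. The join is lossy.

No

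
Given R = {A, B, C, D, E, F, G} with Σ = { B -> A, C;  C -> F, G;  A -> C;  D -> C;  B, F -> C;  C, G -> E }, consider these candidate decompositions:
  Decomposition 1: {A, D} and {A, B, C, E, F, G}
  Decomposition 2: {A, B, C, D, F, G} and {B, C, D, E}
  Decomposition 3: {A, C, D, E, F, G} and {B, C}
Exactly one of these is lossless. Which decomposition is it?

Decomposition 1: common = {A}, closure = {A, C, E, F, G} → lossy.
Decomposition 2: common = {B, C, D}, closure = {A, B, C, D, E, F, G} → lossless.
Decomposition 3: common = {C}, closure = {C, E, F, G} → lossy.

Decomposition 2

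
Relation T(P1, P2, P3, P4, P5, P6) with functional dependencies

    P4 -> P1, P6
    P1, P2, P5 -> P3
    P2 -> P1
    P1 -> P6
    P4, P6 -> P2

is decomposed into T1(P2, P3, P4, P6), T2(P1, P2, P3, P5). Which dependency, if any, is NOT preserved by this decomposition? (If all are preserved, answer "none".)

P1 -> P6

Check P1 → P6: no single fragment contains all of {P1, P6}, and the restricted closure of {P1} across the fragments never reaches {P6}.
P4 → P1, P6 is preserved.
P1, P2, P5 → P3 is preserved.
P2 → P1 is preserved.
P4, P6 → P2 is preserved.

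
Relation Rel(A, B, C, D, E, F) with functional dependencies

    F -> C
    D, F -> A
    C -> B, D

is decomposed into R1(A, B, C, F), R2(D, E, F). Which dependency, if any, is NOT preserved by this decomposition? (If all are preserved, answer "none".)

C -> B, D

Check C → B, D: no single fragment contains all of {B, C, D}, and the restricted closure of {C} across the fragments never reaches {B, D}.
F → C is preserved.
D, F → A is preserved.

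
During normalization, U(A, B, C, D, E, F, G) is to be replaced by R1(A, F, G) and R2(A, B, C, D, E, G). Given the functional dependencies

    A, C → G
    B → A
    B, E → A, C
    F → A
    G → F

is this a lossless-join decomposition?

Common attributes: R1 ∩ R2 = {A, G}.
Closure of {A, G}: G → F applies, adding F. So (A, G)⁺ = {A, F, G}.
This closure contains every attribute of R1, so R1 ∩ R2 → R1. The join is lossless.

Yes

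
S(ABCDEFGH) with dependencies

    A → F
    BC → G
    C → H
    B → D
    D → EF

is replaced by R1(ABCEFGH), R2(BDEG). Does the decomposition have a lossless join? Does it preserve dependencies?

Lossless test: (BEG)⁺ = {BDEFG}, which contains all of one fragment — lossless.
Dependency preservation: the restricted closure of {D} across the fragments never reaches {EF}, so D → EF cannot be enforced without a join — not preserved.

lossless but not dependency-preserving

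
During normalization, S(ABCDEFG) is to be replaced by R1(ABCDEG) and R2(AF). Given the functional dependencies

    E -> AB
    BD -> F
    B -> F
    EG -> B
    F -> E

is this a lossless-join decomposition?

Common attributes: R1 ∩ R2 = {A}.
No dependency enlarges {A}, so (A)⁺ = {A}.
The closure contains neither all of R1 = {ABCDEG} nor all of R2 = {AF}, so the common attributes are not a superkey of either fragment. The join is lossy.

No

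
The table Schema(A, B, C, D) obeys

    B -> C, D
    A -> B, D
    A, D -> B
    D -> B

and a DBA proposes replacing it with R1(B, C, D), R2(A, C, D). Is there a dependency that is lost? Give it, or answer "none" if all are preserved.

none

B → C, D lies within R1.
A → B, D: restricted closure across fragments reaches B, D.
A, D → B: restricted closure across fragments reaches B.
D → B lies within R1.
Every dependency is enforceable on the fragments, so the decomposition is dependency-preserving.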